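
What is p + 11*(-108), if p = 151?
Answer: -1037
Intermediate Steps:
p + 11*(-108) = 151 + 11*(-108) = 151 - 1188 = -1037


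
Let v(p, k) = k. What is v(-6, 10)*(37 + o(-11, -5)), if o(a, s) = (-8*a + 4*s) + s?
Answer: 1000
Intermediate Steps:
o(a, s) = -8*a + 5*s
v(-6, 10)*(37 + o(-11, -5)) = 10*(37 + (-8*(-11) + 5*(-5))) = 10*(37 + (88 - 25)) = 10*(37 + 63) = 10*100 = 1000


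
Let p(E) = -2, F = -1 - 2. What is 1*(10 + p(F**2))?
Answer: 8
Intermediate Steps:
F = -3
1*(10 + p(F**2)) = 1*(10 - 2) = 1*8 = 8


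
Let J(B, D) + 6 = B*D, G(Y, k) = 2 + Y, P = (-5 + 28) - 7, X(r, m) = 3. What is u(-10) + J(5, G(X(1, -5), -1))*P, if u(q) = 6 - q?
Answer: 320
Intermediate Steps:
P = 16 (P = 23 - 7 = 16)
J(B, D) = -6 + B*D
u(-10) + J(5, G(X(1, -5), -1))*P = (6 - 1*(-10)) + (-6 + 5*(2 + 3))*16 = (6 + 10) + (-6 + 5*5)*16 = 16 + (-6 + 25)*16 = 16 + 19*16 = 16 + 304 = 320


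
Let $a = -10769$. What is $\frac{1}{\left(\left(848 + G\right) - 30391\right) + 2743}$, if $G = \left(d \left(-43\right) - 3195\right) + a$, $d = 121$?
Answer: $- \frac{1}{45967} \approx -2.1755 \cdot 10^{-5}$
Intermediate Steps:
$G = -19167$ ($G = \left(121 \left(-43\right) - 3195\right) - 10769 = \left(-5203 - 3195\right) - 10769 = -8398 - 10769 = -19167$)
$\frac{1}{\left(\left(848 + G\right) - 30391\right) + 2743} = \frac{1}{\left(\left(848 - 19167\right) - 30391\right) + 2743} = \frac{1}{\left(-18319 - 30391\right) + 2743} = \frac{1}{-48710 + 2743} = \frac{1}{-45967} = - \frac{1}{45967}$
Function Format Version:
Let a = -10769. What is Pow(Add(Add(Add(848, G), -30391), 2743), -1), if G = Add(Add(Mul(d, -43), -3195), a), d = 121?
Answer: Rational(-1, 45967) ≈ -2.1755e-5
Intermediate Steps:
G = -19167 (G = Add(Add(Mul(121, -43), -3195), -10769) = Add(Add(-5203, -3195), -10769) = Add(-8398, -10769) = -19167)
Pow(Add(Add(Add(848, G), -30391), 2743), -1) = Pow(Add(Add(Add(848, -19167), -30391), 2743), -1) = Pow(Add(Add(-18319, -30391), 2743), -1) = Pow(Add(-48710, 2743), -1) = Pow(-45967, -1) = Rational(-1, 45967)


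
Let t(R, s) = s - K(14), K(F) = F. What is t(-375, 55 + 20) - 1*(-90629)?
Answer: 90690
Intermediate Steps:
t(R, s) = -14 + s (t(R, s) = s - 1*14 = s - 14 = -14 + s)
t(-375, 55 + 20) - 1*(-90629) = (-14 + (55 + 20)) - 1*(-90629) = (-14 + 75) + 90629 = 61 + 90629 = 90690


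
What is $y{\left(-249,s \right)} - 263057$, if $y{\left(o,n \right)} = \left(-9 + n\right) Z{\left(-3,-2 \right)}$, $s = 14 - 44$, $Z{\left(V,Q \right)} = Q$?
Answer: $-262979$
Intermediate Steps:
$s = -30$ ($s = 14 - 44 = -30$)
$y{\left(o,n \right)} = 18 - 2 n$ ($y{\left(o,n \right)} = \left(-9 + n\right) \left(-2\right) = 18 - 2 n$)
$y{\left(-249,s \right)} - 263057 = \left(18 - -60\right) - 263057 = \left(18 + 60\right) - 263057 = 78 - 263057 = -262979$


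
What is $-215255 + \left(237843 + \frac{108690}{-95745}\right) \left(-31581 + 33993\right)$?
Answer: $\frac{3660390858011}{6383} \approx 5.7346 \cdot 10^{8}$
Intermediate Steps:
$-215255 + \left(237843 + \frac{108690}{-95745}\right) \left(-31581 + 33993\right) = -215255 + \left(237843 + 108690 \left(- \frac{1}{95745}\right)\right) 2412 = -215255 + \left(237843 - \frac{7246}{6383}\right) 2412 = -215255 + \frac{1518144623}{6383} \cdot 2412 = -215255 + \frac{3661764830676}{6383} = \frac{3660390858011}{6383}$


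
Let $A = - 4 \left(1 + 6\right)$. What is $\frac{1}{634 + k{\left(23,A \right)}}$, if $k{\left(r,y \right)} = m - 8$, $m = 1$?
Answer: $\frac{1}{627} \approx 0.0015949$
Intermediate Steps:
$A = -28$ ($A = \left(-4\right) 7 = -28$)
$k{\left(r,y \right)} = -7$ ($k{\left(r,y \right)} = 1 - 8 = -7$)
$\frac{1}{634 + k{\left(23,A \right)}} = \frac{1}{634 - 7} = \frac{1}{627}$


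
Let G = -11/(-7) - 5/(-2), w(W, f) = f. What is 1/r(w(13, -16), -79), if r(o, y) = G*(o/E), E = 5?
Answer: -35/456 ≈ -0.076754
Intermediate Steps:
G = 57/14 (G = -11*(-1/7) - 5*(-1/2) = 11/7 + 5/2 = 57/14 ≈ 4.0714)
r(o, y) = 57*o/70 (r(o, y) = 57*(o/5)/14 = 57*o/70)
1/r(w(13, -16), -79) = 1/((57/70)*(-16)) = 1/(-456/35) = -35/456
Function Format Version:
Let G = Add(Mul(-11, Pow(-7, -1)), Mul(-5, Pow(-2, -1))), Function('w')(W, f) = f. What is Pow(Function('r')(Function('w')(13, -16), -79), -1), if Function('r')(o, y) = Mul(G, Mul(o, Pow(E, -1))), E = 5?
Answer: Rational(-35, 456) ≈ -0.076754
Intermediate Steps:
G = Rational(57, 14) (G = Add(Mul(-11, Rational(-1, 7)), Mul(-5, Rational(-1, 2))) = Add(Rational(11, 7), Rational(5, 2)) = Rational(57, 14) ≈ 4.0714)
Function('r')(o, y) = Mul(Rational(57, 70), o) (Function('r')(o, y) = Mul(Rational(57, 14), Mul(o, Pow(5, -1))) = Mul(Rational(57, 14), Mul(o, Rational(1, 5))) = Mul(Rational(57, 14), Mul(Rational(1, 5), o)) = Mul(Rational(57, 70), o))
Pow(Function('r')(Function('w')(13, -16), -79), -1) = Pow(Mul(Rational(57, 70), -16), -1) = Pow(Rational(-456, 35), -1) = Rational(-35, 456)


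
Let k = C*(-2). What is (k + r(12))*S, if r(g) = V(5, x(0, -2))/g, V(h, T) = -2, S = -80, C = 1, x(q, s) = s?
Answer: 520/3 ≈ 173.33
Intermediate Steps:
k = -2 (k = 1*(-2) = -2)
r(g) = -2/g
(k + r(12))*S = (-2 - 2/12)*(-80) = (-2 - 2*1/12)*(-80) = (-2 - ⅙)*(-80) = -13/6*(-80) = 520/3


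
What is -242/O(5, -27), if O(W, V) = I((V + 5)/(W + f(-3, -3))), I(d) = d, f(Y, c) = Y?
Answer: 22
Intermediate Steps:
O(W, V) = (5 + V)/(-3 + W) (O(W, V) = (V + 5)/(W - 3) = (5 + V)/(-3 + W))
-242/O(5, -27) = -242*(-3 + 5)/(5 - 27) = -242/(-22/2) = -242/((1/2)*(-22)) = -242/(-11) = -242*(-1/11) = 22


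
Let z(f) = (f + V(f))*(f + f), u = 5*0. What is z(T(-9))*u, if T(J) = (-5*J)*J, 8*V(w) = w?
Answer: 0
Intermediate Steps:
V(w) = w/8
u = 0
T(J) = -5*J²
z(f) = 9*f²/4 (z(f) = (f + f/8)*(f + f) = (9*f/8)*(2*f) = 9*f²/4)
z(T(-9))*u = (9*(-5*(-9)²)²/4)*0 = (9*(-5*81)²/4)*0 = ((9/4)*(-405)²)*0 = ((9/4)*164025)*0 = (1476225/4)*0 = 0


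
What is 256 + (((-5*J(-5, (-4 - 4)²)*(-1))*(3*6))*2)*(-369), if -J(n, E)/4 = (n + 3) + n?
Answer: -1859504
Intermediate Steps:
J(n, E) = -12 - 8*n (J(n, E) = -4*((n + 3) + n) = -4*((3 + n) + n) = -4*(3 + 2*n) = -12 - 8*n)
256 + (((-5*J(-5, (-4 - 4)²)*(-1))*(3*6))*2)*(-369) = 256 + (((-5*(-12 - 8*(-5))*(-1))*(3*6))*2)*(-369) = 256 + (((-5*(-12 + 40)*(-1))*18)*2)*(-369) = 256 + (((-5*28*(-1))*18)*2)*(-369) = 256 + ((-140*(-1)*18)*2)*(-369) = 256 + ((140*18)*2)*(-369) = 256 + (2520*2)*(-369) = 256 + 5040*(-369) = 256 - 1859760 = -1859504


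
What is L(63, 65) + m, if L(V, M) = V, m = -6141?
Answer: -6078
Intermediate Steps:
L(63, 65) + m = 63 - 6141 = -6078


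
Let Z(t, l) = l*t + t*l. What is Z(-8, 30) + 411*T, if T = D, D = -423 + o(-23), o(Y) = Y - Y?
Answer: -174333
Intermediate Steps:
o(Y) = 0
D = -423 (D = -423 + 0 = -423)
T = -423
Z(t, l) = 2*l*t (Z(t, l) = l*t + l*t = 2*l*t)
Z(-8, 30) + 411*T = 2*30*(-8) + 411*(-423) = -480 - 173853 = -174333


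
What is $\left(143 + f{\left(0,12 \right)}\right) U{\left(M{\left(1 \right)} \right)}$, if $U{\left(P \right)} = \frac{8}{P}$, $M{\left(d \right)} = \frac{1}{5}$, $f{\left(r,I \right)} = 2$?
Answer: $5800$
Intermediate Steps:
$M{\left(d \right)} = \frac{1}{5}$
$\left(143 + f{\left(0,12 \right)}\right) U{\left(M{\left(1 \right)} \right)} = \left(143 + 2\right) 8 \frac{1}{\frac{1}{5}} = 145 \cdot 8 \cdot 5 = 145 \cdot 40 = 5800$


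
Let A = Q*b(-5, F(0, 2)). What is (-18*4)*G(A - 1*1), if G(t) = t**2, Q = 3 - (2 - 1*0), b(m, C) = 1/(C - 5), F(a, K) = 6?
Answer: 0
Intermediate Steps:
b(m, C) = 1/(-5 + C)
Q = 1 (Q = 3 - (2 + 0) = 3 - 1*2 = 3 - 2 = 1)
A = 1 (A = 1/(-5 + 6) = 1/1 = 1*1 = 1)
(-18*4)*G(A - 1*1) = (-18*4)*(1 - 1*1)**2 = -72*(1 - 1)**2 = -72*0**2 = -72*0 = 0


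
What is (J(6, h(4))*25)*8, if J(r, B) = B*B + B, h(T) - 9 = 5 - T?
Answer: 22000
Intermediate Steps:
h(T) = 14 - T (h(T) = 9 + (5 - T) = 14 - T)
J(r, B) = B + B² (J(r, B) = B² + B = B + B²)
(J(6, h(4))*25)*8 = (((14 - 1*4)*(1 + (14 - 1*4)))*25)*8 = (((14 - 4)*(1 + (14 - 4)))*25)*8 = ((10*(1 + 10))*25)*8 = ((10*11)*25)*8 = (110*25)*8 = 2750*8 = 22000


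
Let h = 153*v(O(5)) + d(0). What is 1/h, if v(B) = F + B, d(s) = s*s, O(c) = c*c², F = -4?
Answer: 1/18513 ≈ 5.4016e-5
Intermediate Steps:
O(c) = c³
d(s) = s²
v(B) = -4 + B
h = 18513 (h = 153*(-4 + 5³) + 0² = 153*(-4 + 125) + 0 = 153*121 + 0 = 18513 + 0 = 18513)
1/h = 1/18513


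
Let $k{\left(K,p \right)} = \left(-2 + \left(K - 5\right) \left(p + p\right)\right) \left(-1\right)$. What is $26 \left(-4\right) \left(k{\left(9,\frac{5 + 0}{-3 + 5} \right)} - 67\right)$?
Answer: $8840$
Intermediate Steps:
$k{\left(K,p \right)} = 2 - 2 p \left(-5 + K\right)$ ($k{\left(K,p \right)} = \left(-2 + \left(-5 + K\right) 2 p\right) \left(-1\right) = \left(-2 + 2 p \left(-5 + K\right)\right) \left(-1\right) = 2 - 2 p \left(-5 + K\right)$)
$26 \left(-4\right) \left(k{\left(9,\frac{5 + 0}{-3 + 5} \right)} - 67\right) = 26 \left(-4\right) \left(\left(2 + 10 \frac{5 + 0}{-3 + 5} - 18 \frac{5 + 0}{-3 + 5}\right) - 67\right) = - 104 \left(\left(2 + 10 \cdot \frac{5}{2} - 18 \cdot \frac{5}{2}\right) - 67\right) = - 104 \left(\left(2 + 25 - 45\right) - 67\right) = - 104 \left(-18 - 67\right) = \left(-104\right) \left(-85\right) = 8840$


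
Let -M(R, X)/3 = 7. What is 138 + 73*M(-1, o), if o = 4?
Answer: -1395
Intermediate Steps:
M(R, X) = -21 (M(R, X) = -3*7 = -21)
138 + 73*M(-1, o) = 138 + 73*(-21) = 138 - 1533 = -1395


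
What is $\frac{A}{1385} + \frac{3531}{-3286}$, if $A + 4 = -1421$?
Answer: $- \frac{1914597}{910222} \approx -2.1034$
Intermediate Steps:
$A = -1425$ ($A = -4 - 1421 = -1425$)
$\frac{A}{1385} + \frac{3531}{-3286} = - \frac{1425}{1385} + \frac{3531}{-3286} = \left(-1425\right) \frac{1}{1385} + 3531 \left(- \frac{1}{3286}\right) = - \frac{285}{277} - \frac{3531}{3286} = - \frac{1914597}{910222}$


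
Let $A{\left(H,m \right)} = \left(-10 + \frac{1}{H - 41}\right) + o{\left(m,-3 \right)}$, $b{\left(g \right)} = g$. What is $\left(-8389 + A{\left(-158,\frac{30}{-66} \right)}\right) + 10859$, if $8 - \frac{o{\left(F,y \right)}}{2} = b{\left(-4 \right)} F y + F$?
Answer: $\frac{5445823}{2189} \approx 2487.8$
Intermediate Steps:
$o{\left(F,y \right)} = 16 - 2 F + 8 F y$ ($o{\left(F,y \right)} = 16 - 2 \left(- 4 F y + F\right) = 16 - 2 \left(F - 4 F y\right) = 16 + \left(- 2 F + 8 F y\right) = 16 - 2 F + 8 F y$)
$A{\left(H,m \right)} = 6 + \frac{1}{-41 + H} - 26 m$ ($A{\left(H,m \right)} = \left(-10 + \frac{1}{H - 41}\right) + \left(16 - 2 m + 8 m \left(-3\right)\right) = \left(-10 + \frac{1}{-41 + H}\right) - \left(-16 + 26 m\right) = 6 + \frac{1}{-41 + H} - 26 m$)
$\left(-8389 + A{\left(-158,\frac{30}{-66} \right)}\right) + 10859 = \left(-8389 + \frac{-245 + 6 \left(-158\right) + 1066 \frac{30}{-66} - - 4108 \frac{30}{-66}}{-41 - 158}\right) + 10859 = \left(-8389 + \frac{-245 - 948 + 1066 \cdot 30 \left(- \frac{1}{66}\right) - - 4108 \cdot 30 \left(- \frac{1}{66}\right)}{-199}\right) + 10859 = \left(-8389 - \frac{-245 - 948 + 1066 \left(- \frac{5}{11}\right) - \left(-4108\right) \left(- \frac{5}{11}\right)}{199}\right) + 10859 = \left(-8389 - \frac{-245 - 948 - \frac{5330}{11} - \frac{20540}{11}}{199}\right) + 10859 = \left(-8389 - - \frac{38993}{2189}\right) + 10859 = \left(-8389 + \frac{38993}{2189}\right) + 10859 = - \frac{18324528}{2189} + 10859 = \frac{5445823}{2189}$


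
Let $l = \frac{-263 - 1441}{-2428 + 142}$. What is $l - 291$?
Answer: $- \frac{110587}{381} \approx -290.25$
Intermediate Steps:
$l = \frac{284}{381}$ ($l = - \frac{1704}{-2286} = \left(-1704\right) \left(- \frac{1}{2286}\right) = \frac{284}{381} \approx 0.74541$)
$l - 291 = \frac{284}{381} - 291 = - \frac{110587}{381}$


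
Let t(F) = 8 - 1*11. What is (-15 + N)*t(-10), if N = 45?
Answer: -90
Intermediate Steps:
t(F) = -3 (t(F) = 8 - 11 = -3)
(-15 + N)*t(-10) = (-15 + 45)*(-3) = 30*(-3) = -90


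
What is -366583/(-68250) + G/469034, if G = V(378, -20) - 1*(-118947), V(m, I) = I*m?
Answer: 6412216199/1143270375 ≈ 5.6087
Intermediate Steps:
G = 111387 (G = -20*378 - 1*(-118947) = -7560 + 118947 = 111387)
-366583/(-68250) + G/469034 = -366583/(-68250) + 111387/469034 = -366583*(-1/68250) + 111387*(1/469034) = 52369/9750 + 111387/469034 = 6412216199/1143270375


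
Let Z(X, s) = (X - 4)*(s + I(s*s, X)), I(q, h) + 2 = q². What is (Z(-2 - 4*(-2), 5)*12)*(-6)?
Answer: -90432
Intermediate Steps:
I(q, h) = -2 + q²
Z(X, s) = (-4 + X)*(-2 + s + s⁴) (Z(X, s) = (X - 4)*(s + (-2 + (s*s)²)) = (-4 + X)*(s + (-2 + (s²)²)) = (-4 + X)*(s + (-2 + s⁴)) = (-4 + X)*(-2 + s + s⁴))
(Z(-2 - 4*(-2), 5)*12)*(-6) = ((8 - 4*5 - 4*5⁴ + (-2 - 4*(-2))*5 + (-2 - 4*(-2))*(-2 + 5⁴))*12)*(-6) = ((8 - 20 - 4*625 + (-2 + 8)*5 + (-2 + 8)*(-2 + 625))*12)*(-6) = ((8 - 20 - 2500 + 6*5 + 6*623)*12)*(-6) = ((8 - 20 - 2500 + 30 + 3738)*12)*(-6) = (1256*12)*(-6) = 15072*(-6) = -90432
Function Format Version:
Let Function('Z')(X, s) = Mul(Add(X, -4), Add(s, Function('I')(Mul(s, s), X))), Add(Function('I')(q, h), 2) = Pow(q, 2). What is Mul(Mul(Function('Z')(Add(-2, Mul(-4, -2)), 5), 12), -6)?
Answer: -90432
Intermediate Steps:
Function('I')(q, h) = Add(-2, Pow(q, 2))
Function('Z')(X, s) = Mul(Add(-4, X), Add(-2, s, Pow(s, 4))) (Function('Z')(X, s) = Mul(Add(X, -4), Add(s, Add(-2, Pow(Mul(s, s), 2)))) = Mul(Add(-4, X), Add(s, Add(-2, Pow(Pow(s, 2), 2)))) = Mul(Add(-4, X), Add(s, Add(-2, Pow(s, 4)))) = Mul(Add(-4, X), Add(-2, s, Pow(s, 4))))
Mul(Mul(Function('Z')(Add(-2, Mul(-4, -2)), 5), 12), -6) = Mul(Mul(Add(8, Mul(-4, 5), Mul(-4, Pow(5, 4)), Mul(Add(-2, Mul(-4, -2)), 5), Mul(Add(-2, Mul(-4, -2)), Add(-2, Pow(5, 4)))), 12), -6) = Mul(Mul(Add(8, -20, Mul(-4, 625), Mul(Add(-2, 8), 5), Mul(Add(-2, 8), Add(-2, 625))), 12), -6) = Mul(Mul(Add(8, -20, -2500, Mul(6, 5), Mul(6, 623)), 12), -6) = Mul(Mul(Add(8, -20, -2500, 30, 3738), 12), -6) = Mul(Mul(1256, 12), -6) = Mul(15072, -6) = -90432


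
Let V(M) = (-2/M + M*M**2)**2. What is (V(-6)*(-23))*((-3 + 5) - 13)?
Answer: 105908077/9 ≈ 1.1768e+7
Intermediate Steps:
V(M) = (M**3 - 2/M)**2 (V(M) = (-2/M + M**3)**2 = (M**3 - 2/M)**2)
(V(-6)*(-23))*((-3 + 5) - 13) = (((-2 + (-6)**4)**2/(-6)**2)*(-23))*((-3 + 5) - 13) = (((-2 + 1296)**2/36)*(-23))*(2 - 13) = (((1/36)*1294**2)*(-23))*(-11) = (((1/36)*1674436)*(-23))*(-11) = ((418609/9)*(-23))*(-11) = -9628007/9*(-11) = 105908077/9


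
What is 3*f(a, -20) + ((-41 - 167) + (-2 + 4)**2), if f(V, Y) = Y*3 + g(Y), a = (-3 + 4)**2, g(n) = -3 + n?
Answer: -453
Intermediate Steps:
a = 1 (a = 1**2 = 1)
f(V, Y) = -3 + 4*Y (f(V, Y) = Y*3 + (-3 + Y) = 3*Y + (-3 + Y) = -3 + 4*Y)
3*f(a, -20) + ((-41 - 167) + (-2 + 4)**2) = 3*(-3 + 4*(-20)) + ((-41 - 167) + (-2 + 4)**2) = 3*(-3 - 80) + (-208 + 2**2) = 3*(-83) + (-208 + 4) = -249 - 204 = -453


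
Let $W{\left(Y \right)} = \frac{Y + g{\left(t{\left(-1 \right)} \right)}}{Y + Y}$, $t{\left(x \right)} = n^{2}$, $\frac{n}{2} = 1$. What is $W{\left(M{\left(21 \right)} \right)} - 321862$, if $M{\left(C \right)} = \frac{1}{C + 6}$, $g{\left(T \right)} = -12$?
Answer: $- \frac{644047}{2} \approx -3.2202 \cdot 10^{5}$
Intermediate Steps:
$n = 2$ ($n = 2 \cdot 1 = 2$)
$t{\left(x \right)} = 4$ ($t{\left(x \right)} = 2^{2} = 4$)
$M{\left(C \right)} = \frac{1}{6 + C}$
$W{\left(Y \right)} = \frac{-12 + Y}{2 Y}$ ($W{\left(Y \right)} = \frac{Y - 12}{Y + Y} = \frac{-12 + Y}{2 Y}$)
$W{\left(M{\left(21 \right)} \right)} - 321862 = \frac{-12 + \frac{1}{6 + 21}}{2 \frac{1}{6 + 21}} - 321862 = \frac{-12 + \frac{1}{27}}{2 \cdot \frac{1}{27}} - 321862 = \frac{\frac{1}{\frac{1}{27}} \left(-12 + \frac{1}{27}\right)}{2} - 321862 = \frac{1}{2} \cdot 27 \left(- \frac{323}{27}\right) - 321862 = - \frac{323}{2} - 321862 = - \frac{644047}{2}$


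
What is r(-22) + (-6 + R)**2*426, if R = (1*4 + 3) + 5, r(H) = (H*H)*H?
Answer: 4688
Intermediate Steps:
r(H) = H**3 (r(H) = H**2*H = H**3)
R = 12 (R = (4 + 3) + 5 = 7 + 5 = 12)
r(-22) + (-6 + R)**2*426 = (-22)**3 + (-6 + 12)**2*426 = -10648 + 6**2*426 = -10648 + 36*426 = -10648 + 15336 = 4688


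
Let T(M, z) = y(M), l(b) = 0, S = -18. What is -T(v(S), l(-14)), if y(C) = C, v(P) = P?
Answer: 18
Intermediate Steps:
T(M, z) = M
-T(v(S), l(-14)) = -1*(-18) = 18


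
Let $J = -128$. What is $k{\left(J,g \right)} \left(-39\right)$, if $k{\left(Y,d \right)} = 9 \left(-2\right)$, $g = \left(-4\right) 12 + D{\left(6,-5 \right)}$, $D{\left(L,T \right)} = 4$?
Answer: $702$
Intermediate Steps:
$g = -44$ ($g = \left(-4\right) 12 + 4 = -48 + 4 = -44$)
$k{\left(Y,d \right)} = -18$
$k{\left(J,g \right)} \left(-39\right) = \left(-18\right) \left(-39\right) = 702$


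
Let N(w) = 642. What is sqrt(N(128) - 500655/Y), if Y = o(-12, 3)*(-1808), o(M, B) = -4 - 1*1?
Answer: 21*sqrt(271765)/452 ≈ 24.220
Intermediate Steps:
o(M, B) = -5 (o(M, B) = -4 - 1 = -5)
Y = 9040 (Y = -5*(-1808) = 9040)
sqrt(N(128) - 500655/Y) = sqrt(642 - 500655/9040) = sqrt(642 - 500655*1/9040) = sqrt(642 - 100131/1808) = sqrt(1060605/1808) = 21*sqrt(271765)/452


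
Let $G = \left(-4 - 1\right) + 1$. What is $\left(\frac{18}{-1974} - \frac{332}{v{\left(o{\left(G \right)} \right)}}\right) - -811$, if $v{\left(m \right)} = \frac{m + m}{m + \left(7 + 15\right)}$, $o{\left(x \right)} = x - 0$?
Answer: $\frac{512579}{329} \approx 1558.0$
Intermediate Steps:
$G = -4$ ($G = -5 + 1 = -4$)
$o{\left(x \right)} = x$ ($o{\left(x \right)} = x + 0 = x$)
$v{\left(m \right)} = \frac{2 m}{22 + m}$ ($v{\left(m \right)} = \frac{2 m}{m + 22} = \frac{2 m}{22 + m}$)
$\left(\frac{18}{-1974} - \frac{332}{v{\left(o{\left(G \right)} \right)}}\right) - -811 = \left(\frac{18}{-1974} - \frac{332}{2 \left(-4\right) \frac{1}{22 - 4}}\right) - -811 = \left(18 \left(- \frac{1}{1974}\right) - \frac{332}{2 \left(-4\right) \frac{1}{18}}\right) + 811 = \left(- \frac{3}{329} - \frac{332}{2 \left(-4\right) \frac{1}{18}}\right) + 811 = \left(- \frac{3}{329} - \frac{332}{- \frac{4}{9}}\right) + 811 = \left(- \frac{3}{329} - -747\right) + 811 = \left(- \frac{3}{329} + 747\right) + 811 = \frac{245760}{329} + 811 = \frac{512579}{329}$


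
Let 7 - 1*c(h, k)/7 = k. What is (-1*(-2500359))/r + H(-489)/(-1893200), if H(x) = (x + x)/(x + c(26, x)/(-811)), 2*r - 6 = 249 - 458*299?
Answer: -1893713335389792573/51761764463624200 ≈ -36.585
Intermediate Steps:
c(h, k) = 49 - 7*k
r = -136687/2 (r = 3 + (249 - 458*299)/2 = 3 + (249 - 136942)/2 = 3 + (½)*(-136693) = 3 - 136693/2 = -136687/2 ≈ -68344.)
H(x) = 2*x/(-49/811 + 818*x/811) (H(x) = (x + x)/(x + (49 - 7*x)/(-811)) = (2*x)/(x + (49 - 7*x)*(-1/811)) = (2*x)/(x + (-49/811 + 7*x/811)) = (2*x)/(-49/811 + 818*x/811) = 2*x/(-49/811 + 818*x/811))
(-1*(-2500359))/r + H(-489)/(-1893200) = (-1*(-2500359))/(-136687/2) + (1622*(-489)/(-49 + 818*(-489)))/(-1893200) = 2500359*(-2/136687) + (1622*(-489)/(-49 - 400002))*(-1/1893200) = -5000718/136687 + (1622*(-489)/(-400051))*(-1/1893200) = -5000718/136687 + (1622*(-489)*(-1/400051))*(-1/1893200) = -5000718/136687 + (793158/400051)*(-1/1893200) = -5000718/136687 - 396579/378688276600 = -1893713335389792573/51761764463624200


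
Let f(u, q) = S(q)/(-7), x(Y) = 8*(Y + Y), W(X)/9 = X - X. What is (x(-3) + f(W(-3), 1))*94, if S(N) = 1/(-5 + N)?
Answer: -63121/14 ≈ -4508.6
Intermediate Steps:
W(X) = 0 (W(X) = 9*(X - X) = 9*0 = 0)
x(Y) = 16*Y (x(Y) = 8*(2*Y) = 16*Y)
f(u, q) = -1/(7*(-5 + q)) (f(u, q) = 1/((-5 + q)*(-7)) = -⅐/(-5 + q) = -1/(7*(-5 + q)))
(x(-3) + f(W(-3), 1))*94 = (16*(-3) - 1/(-35 + 7*1))*94 = (-48 - 1/(-35 + 7))*94 = (-48 - 1/(-28))*94 = (-48 - 1*(-1/28))*94 = (-48 + 1/28)*94 = -1343/28*94 = -63121/14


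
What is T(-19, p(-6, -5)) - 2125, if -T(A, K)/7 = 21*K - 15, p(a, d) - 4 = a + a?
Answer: -844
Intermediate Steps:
p(a, d) = 4 + 2*a (p(a, d) = 4 + (a + a) = 4 + 2*a)
T(A, K) = 105 - 147*K (T(A, K) = -7*(21*K - 15) = -7*(-15 + 21*K) = 105 - 147*K)
T(-19, p(-6, -5)) - 2125 = (105 - 147*(4 + 2*(-6))) - 2125 = (105 - 147*(4 - 12)) - 2125 = (105 - 147*(-8)) - 2125 = (105 + 1176) - 2125 = 1281 - 2125 = -844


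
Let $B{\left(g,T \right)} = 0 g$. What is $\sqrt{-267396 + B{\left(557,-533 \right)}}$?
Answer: $2 i \sqrt{66849} \approx 517.1 i$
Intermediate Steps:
$B{\left(g,T \right)} = 0$
$\sqrt{-267396 + B{\left(557,-533 \right)}} = \sqrt{-267396 + 0} = \sqrt{-267396} = 2 i \sqrt{66849}$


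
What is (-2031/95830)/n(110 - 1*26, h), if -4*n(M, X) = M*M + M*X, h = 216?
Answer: 677/201243000 ≈ 3.3641e-6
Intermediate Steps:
n(M, X) = -M**2/4 - M*X/4 (n(M, X) = -(M*M + M*X)/4 = -(M**2 + M*X)/4 = -M**2/4 - M*X/4)
(-2031/95830)/n(110 - 1*26, h) = (-2031/95830)/((-(110 - 1*26)*((110 - 1*26) + 216)/4)) = (-2031*1/95830)/((-(110 - 26)*((110 - 26) + 216)/4)) = -2031*(-1/(21*(84 + 216)))/95830 = -2031/(95830*((-1/4*84*300))) = -2031/95830/(-6300) = -2031/95830*(-1/6300) = 677/201243000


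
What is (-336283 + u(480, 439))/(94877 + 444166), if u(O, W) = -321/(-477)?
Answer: -53468890/85707837 ≈ -0.62385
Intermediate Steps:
u(O, W) = 107/159 (u(O, W) = -321*(-1/477) = 107/159)
(-336283 + u(480, 439))/(94877 + 444166) = (-336283 + 107/159)/(94877 + 444166) = -53468890/159/539043 = -53468890/159*1/539043 = -53468890/85707837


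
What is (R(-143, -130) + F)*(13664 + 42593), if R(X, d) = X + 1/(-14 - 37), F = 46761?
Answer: 133751973869/51 ≈ 2.6226e+9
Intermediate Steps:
R(X, d) = -1/51 + X (R(X, d) = X + 1/(-51) = X - 1/51 = -1/51 + X)
(R(-143, -130) + F)*(13664 + 42593) = ((-1/51 - 143) + 46761)*(13664 + 42593) = (-7294/51 + 46761)*56257 = (2377517/51)*56257 = 133751973869/51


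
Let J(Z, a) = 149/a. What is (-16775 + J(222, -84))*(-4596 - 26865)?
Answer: 14778794263/28 ≈ 5.2781e+8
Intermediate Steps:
(-16775 + J(222, -84))*(-4596 - 26865) = (-16775 + 149/(-84))*(-4596 - 26865) = (-16775 + 149*(-1/84))*(-31461) = (-16775 - 149/84)*(-31461) = -1409249/84*(-31461) = 14778794263/28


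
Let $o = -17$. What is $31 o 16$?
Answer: $-8432$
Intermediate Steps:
$31 o 16 = 31 \left(-17\right) 16 = \left(-527\right) 16 = -8432$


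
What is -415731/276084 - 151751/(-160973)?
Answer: -8341814393/14814023244 ≈ -0.56310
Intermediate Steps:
-415731/276084 - 151751/(-160973) = -415731*1/276084 - 151751*(-1/160973) = -138577/92028 + 151751/160973 = -8341814393/14814023244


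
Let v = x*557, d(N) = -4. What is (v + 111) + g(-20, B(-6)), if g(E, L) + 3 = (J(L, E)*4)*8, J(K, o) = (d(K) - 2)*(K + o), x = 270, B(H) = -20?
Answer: 158178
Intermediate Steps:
J(K, o) = -6*K - 6*o (J(K, o) = (-4 - 2)*(K + o) = -6*(K + o) = -6*K - 6*o)
v = 150390 (v = 270*557 = 150390)
g(E, L) = -3 - 192*E - 192*L (g(E, L) = -3 + ((-6*L - 6*E)*4)*8 = -3 + ((-6*E - 6*L)*4)*8 = -3 + (-24*E - 24*L)*8 = -3 + (-192*E - 192*L) = -3 - 192*E - 192*L)
(v + 111) + g(-20, B(-6)) = (150390 + 111) + (-3 - 192*(-20) - 192*(-20)) = 150501 + (-3 + 3840 + 3840) = 150501 + 7677 = 158178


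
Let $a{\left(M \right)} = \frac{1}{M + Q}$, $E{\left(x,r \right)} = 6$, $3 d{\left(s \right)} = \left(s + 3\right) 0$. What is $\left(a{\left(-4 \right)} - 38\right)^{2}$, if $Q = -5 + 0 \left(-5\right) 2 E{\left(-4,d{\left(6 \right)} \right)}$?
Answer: $\frac{117649}{81} \approx 1452.5$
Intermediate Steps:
$d{\left(s \right)} = 0$ ($d{\left(s \right)} = \frac{\left(s + 3\right) 0}{3} = \frac{\left(3 + s\right) 0}{3} = \frac{1}{3} \cdot 0 = 0$)
$Q = -5$ ($Q = -5 + 0 \left(-5\right) 2 \cdot 6 = -5 + 0 \cdot 2 \cdot 6 = -5 + 0 \cdot 6 = -5 + 0 = -5$)
$a{\left(M \right)} = \frac{1}{-5 + M}$ ($a{\left(M \right)} = \frac{1}{M - 5} = \frac{1}{-5 + M}$)
$\left(a{\left(-4 \right)} - 38\right)^{2} = \left(\frac{1}{-5 - 4} - 38\right)^{2} = \left(\frac{1}{-9} - 38\right)^{2} = \left(- \frac{1}{9} - 38\right)^{2} = \left(- \frac{343}{9}\right)^{2} = \frac{117649}{81}$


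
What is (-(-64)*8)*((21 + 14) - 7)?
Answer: 14336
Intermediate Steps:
(-(-64)*8)*((21 + 14) - 7) = (-32*(-16))*(35 - 7) = 512*28 = 14336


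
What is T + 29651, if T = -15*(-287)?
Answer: 33956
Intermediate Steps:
T = 4305
T + 29651 = 4305 + 29651 = 33956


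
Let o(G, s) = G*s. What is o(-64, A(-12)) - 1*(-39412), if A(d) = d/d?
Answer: 39348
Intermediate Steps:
A(d) = 1
o(-64, A(-12)) - 1*(-39412) = -64*1 - 1*(-39412) = -64 + 39412 = 39348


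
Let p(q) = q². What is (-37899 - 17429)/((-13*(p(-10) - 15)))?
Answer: 4256/85 ≈ 50.071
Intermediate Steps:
(-37899 - 17429)/((-13*(p(-10) - 15))) = (-37899 - 17429)/((-13*((-10)² - 15))) = -55328*(-1/(13*(100 - 15))) = -55328/((-13*85)) = -55328/(-1105) = -55328*(-1/1105) = 4256/85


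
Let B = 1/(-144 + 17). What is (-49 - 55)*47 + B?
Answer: -620777/127 ≈ -4888.0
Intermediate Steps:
B = -1/127 (B = 1/(-127) = -1/127 ≈ -0.0078740)
(-49 - 55)*47 + B = (-49 - 55)*47 - 1/127 = -104*47 - 1/127 = -4888 - 1/127 = -620777/127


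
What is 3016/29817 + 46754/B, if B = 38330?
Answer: 754833649/571442805 ≈ 1.3209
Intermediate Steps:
3016/29817 + 46754/B = 3016/29817 + 46754/38330 = 3016*(1/29817) + 46754*(1/38330) = 3016/29817 + 23377/19165 = 754833649/571442805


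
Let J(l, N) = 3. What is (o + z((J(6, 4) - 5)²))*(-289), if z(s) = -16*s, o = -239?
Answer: 87567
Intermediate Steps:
(o + z((J(6, 4) - 5)²))*(-289) = (-239 - 16*(3 - 5)²)*(-289) = (-239 - 16*(-2)²)*(-289) = (-239 - 16*4)*(-289) = (-239 - 64)*(-289) = -303*(-289) = 87567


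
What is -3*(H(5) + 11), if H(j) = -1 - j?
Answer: -15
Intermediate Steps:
-3*(H(5) + 11) = -3*((-1 - 1*5) + 11) = -3*((-1 - 5) + 11) = -3*(-6 + 11) = -3*5 = -15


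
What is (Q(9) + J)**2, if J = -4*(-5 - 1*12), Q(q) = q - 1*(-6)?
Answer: 6889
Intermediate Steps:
Q(q) = 6 + q (Q(q) = q + 6 = 6 + q)
J = 68 (J = -4*(-5 - 12) = -4*(-17) = 68)
(Q(9) + J)**2 = ((6 + 9) + 68)**2 = (15 + 68)**2 = 83**2 = 6889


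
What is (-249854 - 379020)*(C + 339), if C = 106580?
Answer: -67238579206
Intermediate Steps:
(-249854 - 379020)*(C + 339) = (-249854 - 379020)*(106580 + 339) = -628874*106919 = -67238579206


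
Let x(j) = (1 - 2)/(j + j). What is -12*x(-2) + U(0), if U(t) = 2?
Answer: -1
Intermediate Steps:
x(j) = -1/(2*j)
-12*x(-2) + U(0) = -(-6)/(-2) + 2 = -(-6)*(-1)/2 + 2 = -12*¼ + 2 = -3 + 2 = -1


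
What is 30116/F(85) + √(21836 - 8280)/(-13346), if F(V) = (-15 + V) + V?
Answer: 30116/155 - √3389/6673 ≈ 194.29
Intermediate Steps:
F(V) = -15 + 2*V
30116/F(85) + √(21836 - 8280)/(-13346) = 30116/(-15 + 2*85) + √(21836 - 8280)/(-13346) = 30116/(-15 + 170) + √13556*(-1/13346) = 30116/155 + (2*√3389)*(-1/13346) = 30116*(1/155) - √3389/6673 = 30116/155 - √3389/6673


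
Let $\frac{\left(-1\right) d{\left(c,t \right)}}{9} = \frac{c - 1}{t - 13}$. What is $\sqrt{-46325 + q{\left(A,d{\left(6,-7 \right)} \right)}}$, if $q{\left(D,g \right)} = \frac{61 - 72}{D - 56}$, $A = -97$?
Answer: $\frac{i \sqrt{120491138}}{51} \approx 215.23 i$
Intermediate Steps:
$d{\left(c,t \right)} = - \frac{9 \left(-1 + c\right)}{-13 + t}$ ($d{\left(c,t \right)} = - 9 \frac{c - 1}{t - 13} = - 9 \frac{-1 + c}{-13 + t} = - \frac{9 \left(-1 + c\right)}{-13 + t}$)
$q{\left(D,g \right)} = - \frac{11}{-56 + D}$
$\sqrt{-46325 + q{\left(A,d{\left(6,-7 \right)} \right)}} = \sqrt{-46325 - \frac{11}{-56 - 97}} = \sqrt{-46325 - \frac{11}{-153}} = \sqrt{-46325 - - \frac{11}{153}} = \sqrt{-46325 + \frac{11}{153}} = \sqrt{- \frac{7087714}{153}} = \frac{i \sqrt{120491138}}{51}$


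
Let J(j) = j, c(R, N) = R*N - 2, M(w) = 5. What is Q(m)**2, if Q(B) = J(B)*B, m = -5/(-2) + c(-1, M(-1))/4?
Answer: 81/256 ≈ 0.31641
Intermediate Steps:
c(R, N) = -2 + N*R (c(R, N) = N*R - 2 = -2 + N*R)
m = 3/4 (m = -5/(-2) + (-2 + 5*(-1))/4 = -5*(-1/2) + (-2 - 5)*(1/4) = 5/2 - 7*1/4 = 5/2 - 7/4 = 3/4 ≈ 0.75000)
Q(B) = B**2 (Q(B) = B*B = B**2)
Q(m)**2 = ((3/4)**2)**2 = (9/16)**2 = 81/256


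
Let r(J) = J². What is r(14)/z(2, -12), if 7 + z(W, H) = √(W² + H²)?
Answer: 1372/99 + 392*√37/99 ≈ 37.944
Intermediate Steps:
z(W, H) = -7 + √(H² + W²) (z(W, H) = -7 + √(W² + H²) = -7 + √(H² + W²))
r(14)/z(2, -12) = 14²/(-7 + √((-12)² + 2²)) = 196/(-7 + √(144 + 4)) = 196/(-7 + √148) = 196/(-7 + 2*√37)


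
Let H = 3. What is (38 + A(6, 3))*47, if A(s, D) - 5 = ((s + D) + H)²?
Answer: 8789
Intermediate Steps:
A(s, D) = 5 + (3 + D + s)² (A(s, D) = 5 + ((s + D) + 3)² = 5 + ((D + s) + 3)² = 5 + (3 + D + s)²)
(38 + A(6, 3))*47 = (38 + (5 + (3 + 3 + 6)²))*47 = (38 + (5 + 12²))*47 = (38 + (5 + 144))*47 = (38 + 149)*47 = 187*47 = 8789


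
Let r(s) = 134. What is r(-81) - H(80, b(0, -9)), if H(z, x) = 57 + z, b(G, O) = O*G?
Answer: -3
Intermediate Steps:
b(G, O) = G*O
r(-81) - H(80, b(0, -9)) = 134 - (57 + 80) = 134 - 1*137 = 134 - 137 = -3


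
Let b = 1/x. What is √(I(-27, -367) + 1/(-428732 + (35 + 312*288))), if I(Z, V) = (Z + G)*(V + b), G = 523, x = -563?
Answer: I*√736064771186764936985/63589161 ≈ 426.65*I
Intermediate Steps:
b = -1/563 (b = 1/(-563) = -1/563 ≈ -0.0017762)
I(Z, V) = (523 + Z)*(-1/563 + V) (I(Z, V) = (Z + 523)*(V - 1/563) = (523 + Z)*(-1/563 + V))
√(I(-27, -367) + 1/(-428732 + (35 + 312*288))) = √((-523/563 + 523*(-367) - 1/563*(-27) - 367*(-27)) + 1/(-428732 + (35 + 312*288))) = √((-523/563 - 191941 + 27/563 + 9909) + 1/(-428732 + (35 + 89856))) = √(-102484512/563 + 1/(-428732 + 89891)) = √(-102484512/563 + 1/(-338841)) = √(-102484512/563 - 1/338841) = √(-34725954531155/190767483) = I*√736064771186764936985/63589161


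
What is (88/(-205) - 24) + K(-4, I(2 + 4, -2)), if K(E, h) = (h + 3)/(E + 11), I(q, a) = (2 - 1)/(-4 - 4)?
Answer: -275733/11480 ≈ -24.019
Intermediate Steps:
I(q, a) = -⅛ (I(q, a) = 1/(-8) = 1*(-⅛) = -⅛)
K(E, h) = (3 + h)/(11 + E)
(88/(-205) - 24) + K(-4, I(2 + 4, -2)) = (88/(-205) - 24) + (3 - ⅛)/(11 - 4) = (88*(-1/205) - 24) + (23/8)/7 = (-88/205 - 24) + (⅐)*(23/8) = -5008/205 + 23/56 = -275733/11480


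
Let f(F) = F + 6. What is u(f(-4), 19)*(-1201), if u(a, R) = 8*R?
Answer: -182552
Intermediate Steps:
f(F) = 6 + F
u(f(-4), 19)*(-1201) = (8*19)*(-1201) = 152*(-1201) = -182552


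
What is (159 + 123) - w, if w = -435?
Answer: 717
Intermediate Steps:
(159 + 123) - w = (159 + 123) - 1*(-435) = 282 + 435 = 717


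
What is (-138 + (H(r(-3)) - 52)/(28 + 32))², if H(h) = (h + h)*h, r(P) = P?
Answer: 17280649/900 ≈ 19201.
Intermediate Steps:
H(h) = 2*h² (H(h) = (2*h)*h = 2*h²)
(-138 + (H(r(-3)) - 52)/(28 + 32))² = (-138 + (2*(-3)² - 52)/(28 + 32))² = (-138 + (2*9 - 52)/60)² = (-138 + (18 - 52)*(1/60))² = (-138 - 34*1/60)² = (-138 - 17/30)² = (-4157/30)² = 17280649/900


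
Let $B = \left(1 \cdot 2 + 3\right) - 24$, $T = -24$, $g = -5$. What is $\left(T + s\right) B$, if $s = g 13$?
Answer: $1691$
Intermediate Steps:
$s = -65$ ($s = \left(-5\right) 13 = -65$)
$B = -19$ ($B = \left(2 + 3\right) - 24 = 5 - 24 = -19$)
$\left(T + s\right) B = \left(-24 - 65\right) \left(-19\right) = \left(-89\right) \left(-19\right) = 1691$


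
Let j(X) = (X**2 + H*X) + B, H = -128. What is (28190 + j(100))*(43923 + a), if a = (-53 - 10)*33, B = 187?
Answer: 1070243988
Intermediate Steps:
j(X) = 187 + X**2 - 128*X (j(X) = (X**2 - 128*X) + 187 = 187 + X**2 - 128*X)
a = -2079 (a = -63*33 = -2079)
(28190 + j(100))*(43923 + a) = (28190 + (187 + 100**2 - 128*100))*(43923 - 2079) = (28190 + (187 + 10000 - 12800))*41844 = (28190 - 2613)*41844 = 25577*41844 = 1070243988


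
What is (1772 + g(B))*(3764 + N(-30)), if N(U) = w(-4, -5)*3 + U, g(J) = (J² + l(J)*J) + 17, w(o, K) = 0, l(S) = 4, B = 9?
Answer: 7117004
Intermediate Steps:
g(J) = 17 + J² + 4*J (g(J) = (J² + 4*J) + 17 = 17 + J² + 4*J)
N(U) = U (N(U) = 0*3 + U = 0 + U = U)
(1772 + g(B))*(3764 + N(-30)) = (1772 + (17 + 9² + 4*9))*(3764 - 30) = (1772 + (17 + 81 + 36))*3734 = (1772 + 134)*3734 = 1906*3734 = 7117004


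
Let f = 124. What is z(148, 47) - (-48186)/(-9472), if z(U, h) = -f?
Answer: -611357/4736 ≈ -129.09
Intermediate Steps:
z(U, h) = -124 (z(U, h) = -1*124 = -124)
z(148, 47) - (-48186)/(-9472) = -124 - (-48186)/(-9472) = -124 - (-48186)*(-1)/9472 = -124 - 1*24093/4736 = -124 - 24093/4736 = -611357/4736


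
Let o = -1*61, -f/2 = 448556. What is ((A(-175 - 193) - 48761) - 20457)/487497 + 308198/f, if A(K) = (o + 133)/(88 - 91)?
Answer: -106181714755/218669704332 ≈ -0.48558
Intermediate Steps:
f = -897112 (f = -2*448556 = -897112)
o = -61
A(K) = -24 (A(K) = (-61 + 133)/(88 - 91) = 72/(-3) = 72*(-1/3) = -24)
((A(-175 - 193) - 48761) - 20457)/487497 + 308198/f = ((-24 - 48761) - 20457)/487497 + 308198/(-897112) = (-48785 - 20457)*(1/487497) + 308198*(-1/897112) = -69242*1/487497 - 154099/448556 = -69242/487497 - 154099/448556 = -106181714755/218669704332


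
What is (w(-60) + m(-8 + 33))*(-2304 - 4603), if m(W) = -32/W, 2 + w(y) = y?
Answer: 10926874/25 ≈ 4.3708e+5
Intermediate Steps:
w(y) = -2 + y
(w(-60) + m(-8 + 33))*(-2304 - 4603) = ((-2 - 60) - 32/(-8 + 33))*(-2304 - 4603) = (-62 - 32/25)*(-6907) = -1582/25*(-6907) = 10926874/25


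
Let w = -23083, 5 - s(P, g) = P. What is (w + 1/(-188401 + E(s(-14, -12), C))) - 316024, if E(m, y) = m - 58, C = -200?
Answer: -63901323081/188440 ≈ -3.3911e+5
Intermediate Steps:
s(P, g) = 5 - P
E(m, y) = -58 + m
(w + 1/(-188401 + E(s(-14, -12), C))) - 316024 = (-23083 + 1/(-188401 + (-58 + (5 - 1*(-14))))) - 316024 = (-23083 + 1/(-188401 + (-58 + (5 + 14)))) - 316024 = (-23083 + 1/(-188401 + (-58 + 19))) - 316024 = (-23083 + 1/(-188401 - 39)) - 316024 = (-23083 + 1/(-188440)) - 316024 = (-23083 - 1/188440) - 316024 = -4349760521/188440 - 316024 = -63901323081/188440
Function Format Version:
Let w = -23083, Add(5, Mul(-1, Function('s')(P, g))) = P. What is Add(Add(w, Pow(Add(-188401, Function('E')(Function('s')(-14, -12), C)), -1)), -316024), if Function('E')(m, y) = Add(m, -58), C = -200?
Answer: Rational(-63901323081, 188440) ≈ -3.3911e+5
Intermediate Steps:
Function('s')(P, g) = Add(5, Mul(-1, P))
Function('E')(m, y) = Add(-58, m)
Add(Add(w, Pow(Add(-188401, Function('E')(Function('s')(-14, -12), C)), -1)), -316024) = Add(Add(-23083, Pow(Add(-188401, Add(-58, Add(5, Mul(-1, -14)))), -1)), -316024) = Add(Add(-23083, Pow(Add(-188401, Add(-58, Add(5, 14))), -1)), -316024) = Add(Add(-23083, Pow(Add(-188401, Add(-58, 19)), -1)), -316024) = Add(Add(-23083, Pow(Add(-188401, -39), -1)), -316024) = Add(Add(-23083, Pow(-188440, -1)), -316024) = Add(Add(-23083, Rational(-1, 188440)), -316024) = Add(Rational(-4349760521, 188440), -316024) = Rational(-63901323081, 188440)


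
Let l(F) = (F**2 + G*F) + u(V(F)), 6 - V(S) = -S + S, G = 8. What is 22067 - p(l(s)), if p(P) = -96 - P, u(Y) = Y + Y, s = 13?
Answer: 22448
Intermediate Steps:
V(S) = 6 (V(S) = 6 - (-S + S) = 6 - 1*0 = 6 + 0 = 6)
u(Y) = 2*Y
l(F) = 12 + F**2 + 8*F (l(F) = (F**2 + 8*F) + 2*6 = (F**2 + 8*F) + 12 = 12 + F**2 + 8*F)
22067 - p(l(s)) = 22067 - (-96 - (12 + 13**2 + 8*13)) = 22067 - (-96 - (12 + 169 + 104)) = 22067 - (-96 - 1*285) = 22067 - (-96 - 285) = 22067 - 1*(-381) = 22067 + 381 = 22448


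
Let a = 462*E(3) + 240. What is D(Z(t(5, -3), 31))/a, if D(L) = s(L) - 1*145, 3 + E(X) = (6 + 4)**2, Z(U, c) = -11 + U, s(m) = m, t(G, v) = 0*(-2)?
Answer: -26/7509 ≈ -0.0034625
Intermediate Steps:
t(G, v) = 0
E(X) = 97 (E(X) = -3 + (6 + 4)**2 = -3 + 10**2 = -3 + 100 = 97)
D(L) = -145 + L (D(L) = L - 1*145 = L - 145 = -145 + L)
a = 45054 (a = 462*97 + 240 = 44814 + 240 = 45054)
D(Z(t(5, -3), 31))/a = (-145 + (-11 + 0))/45054 = (-145 - 11)*(1/45054) = -156*1/45054 = -26/7509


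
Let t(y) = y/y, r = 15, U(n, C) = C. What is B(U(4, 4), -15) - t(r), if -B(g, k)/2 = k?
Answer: 29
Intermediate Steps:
B(g, k) = -2*k
t(y) = 1
B(U(4, 4), -15) - t(r) = -2*(-15) - 1*1 = 30 - 1 = 29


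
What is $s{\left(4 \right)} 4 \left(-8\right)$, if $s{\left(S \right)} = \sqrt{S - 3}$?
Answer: $-32$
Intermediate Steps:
$s{\left(S \right)} = \sqrt{-3 + S}$
$s{\left(4 \right)} 4 \left(-8\right) = \sqrt{-3 + 4} \cdot 4 \left(-8\right) = \sqrt{1} \cdot 4 \left(-8\right) = 1 \cdot 4 \left(-8\right) = 4 \left(-8\right) = -32$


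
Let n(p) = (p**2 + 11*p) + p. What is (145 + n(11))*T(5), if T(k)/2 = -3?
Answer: -2388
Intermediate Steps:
n(p) = p**2 + 12*p
T(k) = -6 (T(k) = 2*(-3) = -6)
(145 + n(11))*T(5) = (145 + 11*(12 + 11))*(-6) = (145 + 11*23)*(-6) = (145 + 253)*(-6) = 398*(-6) = -2388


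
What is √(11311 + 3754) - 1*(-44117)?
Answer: 44117 + √15065 ≈ 44240.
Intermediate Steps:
√(11311 + 3754) - 1*(-44117) = √15065 + 44117 = 44117 + √15065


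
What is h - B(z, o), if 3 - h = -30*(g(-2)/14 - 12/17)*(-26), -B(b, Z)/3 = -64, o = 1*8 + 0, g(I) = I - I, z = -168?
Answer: 6147/17 ≈ 361.59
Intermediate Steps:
g(I) = 0
o = 8 (o = 8 + 0 = 8)
B(b, Z) = 192 (B(b, Z) = -3*(-64) = 192)
h = 9411/17 (h = 3 - (-30*(0/14 - 12/17))*(-26) = 3 - (-30*(0*(1/14) - 12*1/17))*(-26) = 3 - (-30*(0 - 12/17))*(-26) = 3 - (-30*(-12/17))*(-26) = 3 - 360*(-26)/17 = 3 - 1*(-9360/17) = 3 + 9360/17 = 9411/17 ≈ 553.59)
h - B(z, o) = 9411/17 - 1*192 = 9411/17 - 192 = 6147/17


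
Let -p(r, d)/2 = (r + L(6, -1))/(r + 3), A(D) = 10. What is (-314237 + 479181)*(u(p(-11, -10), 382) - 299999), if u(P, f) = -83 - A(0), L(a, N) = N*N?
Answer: -49498374848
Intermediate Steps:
L(a, N) = N²
p(r, d) = -2*(1 + r)/(3 + r) (p(r, d) = -2*(r + (-1)²)/(r + 3) = -2*(r + 1)/(3 + r) = -2*(1 + r)/(3 + r))
u(P, f) = -93 (u(P, f) = -83 - 1*10 = -83 - 10 = -93)
(-314237 + 479181)*(u(p(-11, -10), 382) - 299999) = (-314237 + 479181)*(-93 - 299999) = 164944*(-300092) = -49498374848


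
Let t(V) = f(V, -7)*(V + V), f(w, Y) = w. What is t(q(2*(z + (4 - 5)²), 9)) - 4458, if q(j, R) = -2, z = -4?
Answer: -4450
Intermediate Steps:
t(V) = 2*V² (t(V) = V*(V + V) = V*(2*V) = 2*V²)
t(q(2*(z + (4 - 5)²), 9)) - 4458 = 2*(-2)² - 4458 = 2*4 - 4458 = 8 - 4458 = -4450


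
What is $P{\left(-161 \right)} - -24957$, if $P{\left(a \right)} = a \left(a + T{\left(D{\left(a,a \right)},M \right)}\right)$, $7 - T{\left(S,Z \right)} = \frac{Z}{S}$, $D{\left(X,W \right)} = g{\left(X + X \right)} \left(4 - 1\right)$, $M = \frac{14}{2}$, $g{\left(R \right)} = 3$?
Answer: $\frac{448886}{9} \approx 49876.0$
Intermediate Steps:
$M = 7$ ($M = 14 \cdot \frac{1}{2} = 7$)
$D{\left(X,W \right)} = 9$ ($D{\left(X,W \right)} = 3 \left(4 - 1\right) = 3 \cdot 3 = 9$)
$T{\left(S,Z \right)} = 7 - \frac{Z}{S}$
$P{\left(a \right)} = a \left(\frac{56}{9} + a\right)$ ($P{\left(a \right)} = a \left(a + \left(7 - \frac{7}{9}\right)\right) = a \left(a + \frac{56}{9}\right) = a \left(\frac{56}{9} + a\right)$)
$P{\left(-161 \right)} - -24957 = \frac{1}{9} \left(-161\right) \left(56 + 9 \left(-161\right)\right) - -24957 = \frac{1}{9} \left(-161\right) \left(56 - 1449\right) + 24957 = \frac{1}{9} \left(-161\right) \left(-1393\right) + 24957 = \frac{224273}{9} + 24957 = \frac{448886}{9}$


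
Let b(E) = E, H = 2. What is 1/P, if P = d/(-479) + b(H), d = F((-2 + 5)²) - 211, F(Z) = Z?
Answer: 479/1160 ≈ 0.41293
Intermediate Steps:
d = -202 (d = (-2 + 5)² - 211 = 3² - 211 = 9 - 211 = -202)
P = 1160/479 (P = -202/(-479) + 2 = -1/479*(-202) + 2 = 202/479 + 2 = 1160/479 ≈ 2.4217)
1/P = 1/(1160/479) = 479/1160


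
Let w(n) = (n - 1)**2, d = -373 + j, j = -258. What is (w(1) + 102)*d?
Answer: -64362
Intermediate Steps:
d = -631 (d = -373 - 258 = -631)
w(n) = (-1 + n)**2
(w(1) + 102)*d = ((-1 + 1)**2 + 102)*(-631) = (0**2 + 102)*(-631) = (0 + 102)*(-631) = 102*(-631) = -64362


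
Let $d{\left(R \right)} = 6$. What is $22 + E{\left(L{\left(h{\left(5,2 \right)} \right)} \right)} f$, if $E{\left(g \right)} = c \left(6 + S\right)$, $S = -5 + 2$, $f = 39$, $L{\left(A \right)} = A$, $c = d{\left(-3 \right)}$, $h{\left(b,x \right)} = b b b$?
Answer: $724$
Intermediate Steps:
$h{\left(b,x \right)} = b^{3}$ ($h{\left(b,x \right)} = b^{2} b = b^{3}$)
$c = 6$
$S = -3$
$E{\left(g \right)} = 18$ ($E{\left(g \right)} = 6 \left(6 - 3\right) = 6 \cdot 3 = 18$)
$22 + E{\left(L{\left(h{\left(5,2 \right)} \right)} \right)} f = 22 + 18 \cdot 39 = 22 + 702 = 724$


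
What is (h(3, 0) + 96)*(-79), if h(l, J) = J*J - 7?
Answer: -7031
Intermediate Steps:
h(l, J) = -7 + J² (h(l, J) = J² - 7 = -7 + J²)
(h(3, 0) + 96)*(-79) = ((-7 + 0²) + 96)*(-79) = ((-7 + 0) + 96)*(-79) = (-7 + 96)*(-79) = 89*(-79) = -7031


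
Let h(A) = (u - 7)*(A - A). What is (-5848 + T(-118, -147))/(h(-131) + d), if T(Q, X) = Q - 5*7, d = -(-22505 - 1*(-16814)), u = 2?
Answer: -6001/5691 ≈ -1.0545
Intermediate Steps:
d = 5691 (d = -(-22505 + 16814) = -1*(-5691) = 5691)
h(A) = 0 (h(A) = (2 - 7)*(A - A) = -5*0 = 0)
T(Q, X) = -35 + Q (T(Q, X) = Q - 35 = -35 + Q)
(-5848 + T(-118, -147))/(h(-131) + d) = (-5848 + (-35 - 118))/(0 + 5691) = (-5848 - 153)/5691 = -6001*1/5691 = -6001/5691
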